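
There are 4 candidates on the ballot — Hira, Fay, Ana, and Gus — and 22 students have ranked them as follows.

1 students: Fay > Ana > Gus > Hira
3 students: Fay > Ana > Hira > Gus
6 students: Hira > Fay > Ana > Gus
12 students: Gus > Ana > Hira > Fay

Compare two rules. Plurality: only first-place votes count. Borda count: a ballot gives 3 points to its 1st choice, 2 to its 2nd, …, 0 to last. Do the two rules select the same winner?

No

Plurality first-place counts: Hira 6, Fay 4, Ana 0, Gus 12 → Gus.
Borda totals: Hira 33, Fay 24, Ana 38, Gus 37 → Ana.
The two rules disagree: plurality picks Gus, Borda picks Ana.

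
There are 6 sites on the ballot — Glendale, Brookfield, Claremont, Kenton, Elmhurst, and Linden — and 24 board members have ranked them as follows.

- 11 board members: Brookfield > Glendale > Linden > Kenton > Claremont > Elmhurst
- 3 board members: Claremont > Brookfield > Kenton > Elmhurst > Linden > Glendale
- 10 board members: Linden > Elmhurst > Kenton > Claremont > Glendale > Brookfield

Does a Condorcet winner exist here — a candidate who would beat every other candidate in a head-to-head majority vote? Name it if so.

Head-to-head results (24 voters total):
Glendale vs Brookfield: Brookfield wins 14–10.
Glendale vs Claremont: Claremont wins 13–11.
Glendale vs Kenton: Kenton wins 13–11.
Glendale vs Elmhurst: Elmhurst wins 13–11.
Glendale vs Linden: Linden wins 13–11.
Brookfield vs Claremont: Claremont wins 13–11.
Brookfield vs Kenton: Brookfield wins 14–10.
Brookfield vs Elmhurst: Brookfield wins 14–10.
Brookfield vs Linden: Brookfield wins 14–10.
Claremont vs Kenton: Kenton wins 21–3.
Claremont vs Elmhurst: Claremont wins 14–10.
Claremont vs Linden: Linden wins 21–3.
Kenton vs Elmhurst: Kenton wins 14–10.
Kenton vs Linden: Linden wins 21–3.
Elmhurst vs Linden: Linden wins 21–3.
No candidate beats all others: Brookfield beats Kenton beats Claremont beats Brookfield, a majority cycle.

No Condorcet winner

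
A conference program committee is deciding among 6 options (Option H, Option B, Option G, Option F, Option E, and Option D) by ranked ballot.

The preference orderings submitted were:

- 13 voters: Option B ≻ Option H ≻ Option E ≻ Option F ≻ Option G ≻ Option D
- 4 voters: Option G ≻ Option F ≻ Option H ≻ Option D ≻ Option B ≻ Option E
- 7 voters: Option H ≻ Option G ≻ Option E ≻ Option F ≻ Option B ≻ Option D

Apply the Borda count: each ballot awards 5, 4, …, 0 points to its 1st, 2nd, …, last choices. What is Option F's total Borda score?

Borda scores:
  Option H: 13·4 + 4·3 + 7·5 = 99
  Option B: 13·5 + 4·1 + 7·1 = 76
  Option G: 13·1 + 4·5 + 7·4 = 61
  Option F: 13·2 + 4·4 + 7·2 = 56
  Option E: 13·3 + 4·0 + 7·3 = 60
  Option D: 13·0 + 4·2 + 7·0 = 8

56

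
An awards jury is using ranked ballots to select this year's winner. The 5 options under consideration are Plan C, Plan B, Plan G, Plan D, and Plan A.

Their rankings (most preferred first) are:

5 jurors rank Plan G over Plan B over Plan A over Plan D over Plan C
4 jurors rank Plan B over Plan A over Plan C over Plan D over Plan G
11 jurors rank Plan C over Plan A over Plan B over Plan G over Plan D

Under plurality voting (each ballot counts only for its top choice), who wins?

First-place vote totals:
  Plan C: 11
  Plan B: 4
  Plan G: 5
  Plan D: 0
  Plan A: 0
Plan C has the most first-place votes.

Plan C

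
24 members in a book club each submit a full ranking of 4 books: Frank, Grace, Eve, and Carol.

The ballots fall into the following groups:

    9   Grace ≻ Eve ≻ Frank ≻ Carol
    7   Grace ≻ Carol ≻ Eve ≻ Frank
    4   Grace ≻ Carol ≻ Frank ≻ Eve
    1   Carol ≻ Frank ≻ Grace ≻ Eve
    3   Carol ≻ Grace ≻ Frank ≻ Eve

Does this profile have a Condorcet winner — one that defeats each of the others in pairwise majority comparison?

Yes

Head-to-head results (24 voters total):
Frank vs Grace: Grace wins 23–1.
Frank vs Eve: Eve wins 16–8.
Frank vs Carol: Carol wins 15–9.
Grace vs Eve: Grace wins 24–0.
Grace vs Carol: Grace wins 20–4.
Eve vs Carol: Carol wins 15–9.
Grace beats each rival — Frank (23–1), Eve (24–0), Carol (20–4) — so Grace is the Condorcet winner.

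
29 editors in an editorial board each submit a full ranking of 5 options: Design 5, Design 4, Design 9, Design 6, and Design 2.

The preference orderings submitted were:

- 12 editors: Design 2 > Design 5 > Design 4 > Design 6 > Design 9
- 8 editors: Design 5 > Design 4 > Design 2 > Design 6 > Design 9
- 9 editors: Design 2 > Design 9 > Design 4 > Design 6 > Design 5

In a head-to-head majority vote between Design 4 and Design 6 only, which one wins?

Design 4

Ballots ranking Design 4 above Design 6: 12+8+9 = 29.
Ballots ranking Design 6 above Design 4: 0.
Design 4 wins the head-to-head, 29–0.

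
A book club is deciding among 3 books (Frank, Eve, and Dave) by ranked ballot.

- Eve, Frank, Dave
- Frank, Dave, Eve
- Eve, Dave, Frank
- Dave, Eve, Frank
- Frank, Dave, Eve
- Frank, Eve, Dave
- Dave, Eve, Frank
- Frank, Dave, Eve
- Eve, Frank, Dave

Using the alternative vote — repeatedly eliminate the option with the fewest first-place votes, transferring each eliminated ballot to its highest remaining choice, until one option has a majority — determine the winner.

Round 1: Frank 4, Eve 3, Dave 2. Dave has the fewest and is eliminated.
Round 2: Eve 5, Frank 4. Eve has a majority.

Eve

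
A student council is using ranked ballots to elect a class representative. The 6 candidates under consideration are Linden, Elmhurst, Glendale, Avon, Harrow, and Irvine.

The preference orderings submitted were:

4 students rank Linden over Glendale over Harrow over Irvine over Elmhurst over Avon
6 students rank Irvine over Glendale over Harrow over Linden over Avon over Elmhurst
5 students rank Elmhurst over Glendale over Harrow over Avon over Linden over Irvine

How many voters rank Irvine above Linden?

6

Ballots ranking Irvine above Linden: 6.
Ballots ranking Linden above Irvine: 4+5 = 9.
So 6 of 15 voters prefer Irvine to Linden.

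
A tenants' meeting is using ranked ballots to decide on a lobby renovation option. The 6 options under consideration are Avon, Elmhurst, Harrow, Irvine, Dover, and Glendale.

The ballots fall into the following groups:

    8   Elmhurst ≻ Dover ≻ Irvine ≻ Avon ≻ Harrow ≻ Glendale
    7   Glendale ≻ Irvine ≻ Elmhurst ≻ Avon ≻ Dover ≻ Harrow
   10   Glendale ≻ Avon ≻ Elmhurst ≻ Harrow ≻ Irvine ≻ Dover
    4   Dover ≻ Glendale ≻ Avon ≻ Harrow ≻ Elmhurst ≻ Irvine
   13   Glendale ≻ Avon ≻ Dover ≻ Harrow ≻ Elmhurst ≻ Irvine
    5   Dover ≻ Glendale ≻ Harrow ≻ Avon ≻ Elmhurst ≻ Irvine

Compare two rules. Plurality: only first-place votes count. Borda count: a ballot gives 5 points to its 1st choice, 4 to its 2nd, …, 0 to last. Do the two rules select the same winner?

Plurality first-place counts: Avon 0, Elmhurst 8, Harrow 0, Irvine 0, Dover 9, Glendale 30 → Glendale.
Borda totals: Avon 144, Elmhurst 113, Harrow 77, Irvine 62, Dover 123, Glendale 186 → Glendale.
The two rules agree on Glendale.

Yes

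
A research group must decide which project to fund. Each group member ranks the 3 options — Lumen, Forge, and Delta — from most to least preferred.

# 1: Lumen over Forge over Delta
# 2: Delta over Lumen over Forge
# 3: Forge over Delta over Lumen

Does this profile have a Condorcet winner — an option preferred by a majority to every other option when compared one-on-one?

Head-to-head results (3 voters total):
Lumen vs Forge: Lumen wins 2–1.
Lumen vs Delta: Delta wins 2–1.
Forge vs Delta: Forge wins 2–1.
No candidate beats all others: Lumen beats Forge beats Delta beats Lumen, a majority cycle.

No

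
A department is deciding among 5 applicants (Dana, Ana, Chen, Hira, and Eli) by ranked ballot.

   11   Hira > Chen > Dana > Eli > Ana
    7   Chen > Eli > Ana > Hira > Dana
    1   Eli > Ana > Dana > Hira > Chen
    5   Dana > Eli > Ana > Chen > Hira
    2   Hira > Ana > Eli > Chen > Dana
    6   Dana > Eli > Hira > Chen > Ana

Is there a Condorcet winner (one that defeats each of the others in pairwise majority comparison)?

Head-to-head results (32 voters total):
Dana vs Ana: Dana wins 22–10.
Dana vs Chen: Chen wins 20–12.
Dana vs Hira: Hira wins 20–12.
Dana vs Eli: Dana wins 22–10.
Ana vs Chen: Chen wins 24–8.
Ana vs Hira: Hira wins 19–13.
Ana vs Eli: Eli wins 30–2.
Chen vs Hira: Hira wins 20–12.
Chen vs Eli: Chen wins 18–14.
Hira vs Eli: Eli wins 19–13.
No candidate beats all others: Dana beats Eli beats Hira beats Dana, a majority cycle.

No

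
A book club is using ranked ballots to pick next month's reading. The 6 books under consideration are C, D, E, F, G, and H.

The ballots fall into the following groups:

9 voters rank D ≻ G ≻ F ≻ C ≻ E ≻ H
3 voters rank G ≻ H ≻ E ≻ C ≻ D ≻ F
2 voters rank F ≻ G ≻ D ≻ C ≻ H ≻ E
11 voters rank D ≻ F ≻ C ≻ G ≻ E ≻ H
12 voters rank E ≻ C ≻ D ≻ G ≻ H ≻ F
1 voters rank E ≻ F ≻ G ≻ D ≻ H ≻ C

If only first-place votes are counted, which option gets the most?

D

First-place vote totals:
  C: 0
  D: 20
  E: 13
  F: 2
  G: 3
  H: 0
D has the most first-place votes.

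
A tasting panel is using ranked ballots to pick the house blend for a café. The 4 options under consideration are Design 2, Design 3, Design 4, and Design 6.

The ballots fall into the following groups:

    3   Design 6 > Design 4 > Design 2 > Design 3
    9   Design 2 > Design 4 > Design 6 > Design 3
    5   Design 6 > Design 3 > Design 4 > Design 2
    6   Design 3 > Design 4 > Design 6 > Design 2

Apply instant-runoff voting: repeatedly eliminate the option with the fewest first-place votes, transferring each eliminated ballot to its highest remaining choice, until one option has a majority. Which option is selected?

Round 1: Design 2 9, Design 6 8, Design 3 6, Design 4 0. Design 4 has the fewest and is eliminated.
Round 2: Design 2 9, Design 6 8, Design 3 6. Design 3 has the fewest and is eliminated.
Round 3: Design 6 14, Design 2 9. Design 6 has a majority.

Design 6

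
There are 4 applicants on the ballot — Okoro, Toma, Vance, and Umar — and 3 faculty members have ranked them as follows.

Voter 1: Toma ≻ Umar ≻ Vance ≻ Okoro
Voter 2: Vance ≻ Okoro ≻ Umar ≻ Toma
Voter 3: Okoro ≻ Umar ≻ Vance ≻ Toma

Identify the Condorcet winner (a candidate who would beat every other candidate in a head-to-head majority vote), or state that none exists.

No Condorcet winner

Head-to-head results (3 voters total):
Okoro vs Toma: Okoro wins 2–1.
Okoro vs Vance: Vance wins 2–1.
Okoro vs Umar: Okoro wins 2–1.
Toma vs Vance: Vance wins 2–1.
Toma vs Umar: Umar wins 2–1.
Vance vs Umar: Umar wins 2–1.
No candidate beats all others: Okoro beats Umar beats Vance beats Okoro, a majority cycle.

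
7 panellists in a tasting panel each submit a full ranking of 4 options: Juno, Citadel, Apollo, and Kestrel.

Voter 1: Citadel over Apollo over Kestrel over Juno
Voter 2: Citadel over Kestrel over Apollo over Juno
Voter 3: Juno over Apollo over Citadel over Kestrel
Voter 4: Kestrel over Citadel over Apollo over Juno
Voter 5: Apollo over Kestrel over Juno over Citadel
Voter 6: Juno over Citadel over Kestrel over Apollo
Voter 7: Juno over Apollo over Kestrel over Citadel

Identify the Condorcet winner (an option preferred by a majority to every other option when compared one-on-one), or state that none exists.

There is no Condorcet winner

Head-to-head results (7 voters total):
Juno vs Citadel: Juno wins 4–3.
Juno vs Apollo: Apollo wins 4–3.
Juno vs Kestrel: Kestrel wins 4–3.
Citadel vs Apollo: Citadel wins 4–3.
Citadel vs Kestrel: Citadel wins 4–3.
Apollo vs Kestrel: Apollo wins 4–3.
No candidate beats all others: Juno beats Citadel beats Apollo beats Juno, a majority cycle.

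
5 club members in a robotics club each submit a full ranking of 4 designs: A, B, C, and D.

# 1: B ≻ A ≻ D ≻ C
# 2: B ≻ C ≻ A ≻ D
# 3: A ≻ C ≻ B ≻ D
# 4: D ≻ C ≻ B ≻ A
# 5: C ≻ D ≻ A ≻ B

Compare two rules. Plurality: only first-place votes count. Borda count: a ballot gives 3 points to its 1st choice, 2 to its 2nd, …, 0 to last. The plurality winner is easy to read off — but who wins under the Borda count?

C

Plurality first-place counts: A 1, B 2, C 1, D 1 → B.
Borda totals: A 7, B 8, C 9, D 6 → C.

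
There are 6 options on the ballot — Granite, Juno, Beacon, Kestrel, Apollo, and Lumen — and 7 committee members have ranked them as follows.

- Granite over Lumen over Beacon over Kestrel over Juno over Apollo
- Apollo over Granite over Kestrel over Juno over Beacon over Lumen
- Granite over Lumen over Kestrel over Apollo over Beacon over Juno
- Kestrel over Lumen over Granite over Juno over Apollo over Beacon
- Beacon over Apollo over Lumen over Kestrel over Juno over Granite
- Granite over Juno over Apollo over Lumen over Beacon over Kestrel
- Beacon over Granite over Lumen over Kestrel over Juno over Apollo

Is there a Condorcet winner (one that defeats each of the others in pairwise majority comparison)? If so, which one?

Head-to-head results (7 voters total):
Granite vs Juno: Granite wins 6–1.
Granite vs Beacon: Granite wins 5–2.
Granite vs Kestrel: Granite wins 5–2.
Granite vs Apollo: Granite wins 5–2.
Granite vs Lumen: Granite wins 5–2.
Juno vs Beacon: Beacon wins 4–3.
Juno vs Kestrel: Kestrel wins 6–1.
Juno vs Apollo: Juno wins 4–3.
Juno vs Lumen: Lumen wins 5–2.
Beacon vs Kestrel: Beacon wins 4–3.
Beacon vs Apollo: Apollo wins 4–3.
Beacon vs Lumen: Lumen wins 4–3.
Kestrel vs Apollo: Kestrel wins 4–3.
Kestrel vs Lumen: Lumen wins 5–2.
Apollo vs Lumen: Lumen wins 4–3.
Granite beats each rival — Juno (6–1), Beacon (5–2), Kestrel (5–2), Apollo (5–2), Lumen (5–2) — so Granite is the Condorcet winner.

Granite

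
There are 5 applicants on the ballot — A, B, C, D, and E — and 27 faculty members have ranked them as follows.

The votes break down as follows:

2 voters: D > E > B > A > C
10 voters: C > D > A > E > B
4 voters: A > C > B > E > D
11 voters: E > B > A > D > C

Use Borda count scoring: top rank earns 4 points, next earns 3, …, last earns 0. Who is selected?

E

Borda scores:
  A: 2·1 + 10·2 + 4·4 + 11·2 = 60
  B: 2·2 + 10·0 + 4·2 + 11·3 = 45
  C: 2·0 + 10·4 + 4·3 + 11·0 = 52
  D: 2·4 + 10·3 + 4·0 + 11·1 = 49
  E: 2·3 + 10·1 + 4·1 + 11·4 = 64
E has the highest total.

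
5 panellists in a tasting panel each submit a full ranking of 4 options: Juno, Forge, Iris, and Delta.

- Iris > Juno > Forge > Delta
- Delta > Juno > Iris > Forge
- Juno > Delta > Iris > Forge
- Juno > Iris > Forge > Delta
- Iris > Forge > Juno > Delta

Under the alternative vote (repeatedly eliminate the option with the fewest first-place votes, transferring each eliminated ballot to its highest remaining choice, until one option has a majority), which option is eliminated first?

Forge

Round 1: Juno 2, Iris 2, Delta 1, Forge 0. Forge has the fewest and is eliminated.
Round 2: Juno 2, Iris 2, Delta 1. Delta has the fewest and is eliminated.
Round 3: Juno 3, Iris 2. Juno has a majority.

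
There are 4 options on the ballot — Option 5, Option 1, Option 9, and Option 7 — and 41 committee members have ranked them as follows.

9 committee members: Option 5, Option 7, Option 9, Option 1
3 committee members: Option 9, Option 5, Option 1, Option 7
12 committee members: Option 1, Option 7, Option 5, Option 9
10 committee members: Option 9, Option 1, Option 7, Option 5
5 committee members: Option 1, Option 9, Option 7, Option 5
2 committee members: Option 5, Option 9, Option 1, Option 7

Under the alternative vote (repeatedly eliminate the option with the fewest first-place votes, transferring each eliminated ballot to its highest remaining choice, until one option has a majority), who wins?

Option 9

Round 1: Option 1 17, Option 9 13, Option 5 11, Option 7 0. Option 7 has the fewest and is eliminated.
Round 2: Option 1 17, Option 9 13, Option 5 11. Option 5 has the fewest and is eliminated.
Round 3: Option 9 24, Option 1 17. Option 9 has a majority.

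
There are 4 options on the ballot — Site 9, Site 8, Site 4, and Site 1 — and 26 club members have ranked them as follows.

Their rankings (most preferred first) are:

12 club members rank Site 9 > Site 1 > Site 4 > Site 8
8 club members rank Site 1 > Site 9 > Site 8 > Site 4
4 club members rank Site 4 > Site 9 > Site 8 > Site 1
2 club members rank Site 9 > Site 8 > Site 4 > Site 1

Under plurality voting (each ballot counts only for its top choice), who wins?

First-place vote totals:
  Site 9: 14
  Site 8: 0
  Site 4: 4
  Site 1: 8
Site 9 has the most first-place votes.

Site 9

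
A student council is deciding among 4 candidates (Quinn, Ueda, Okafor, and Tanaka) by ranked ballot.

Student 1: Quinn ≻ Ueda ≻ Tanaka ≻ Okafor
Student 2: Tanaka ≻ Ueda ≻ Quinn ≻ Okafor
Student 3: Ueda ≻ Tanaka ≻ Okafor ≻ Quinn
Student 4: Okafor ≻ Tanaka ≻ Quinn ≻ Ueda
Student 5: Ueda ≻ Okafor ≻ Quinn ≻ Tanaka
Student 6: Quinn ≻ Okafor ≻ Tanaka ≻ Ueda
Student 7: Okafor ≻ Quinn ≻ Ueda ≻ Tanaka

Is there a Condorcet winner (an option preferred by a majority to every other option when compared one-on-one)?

No

Head-to-head results (7 voters total):
Quinn vs Ueda: Quinn wins 4–3.
Quinn vs Okafor: Okafor wins 4–3.
Quinn vs Tanaka: Quinn wins 4–3.
Ueda vs Okafor: Ueda wins 4–3.
Ueda vs Tanaka: Ueda wins 4–3.
Okafor vs Tanaka: Okafor wins 4–3.
No candidate beats all others: Quinn beats Ueda beats Okafor beats Quinn, a majority cycle.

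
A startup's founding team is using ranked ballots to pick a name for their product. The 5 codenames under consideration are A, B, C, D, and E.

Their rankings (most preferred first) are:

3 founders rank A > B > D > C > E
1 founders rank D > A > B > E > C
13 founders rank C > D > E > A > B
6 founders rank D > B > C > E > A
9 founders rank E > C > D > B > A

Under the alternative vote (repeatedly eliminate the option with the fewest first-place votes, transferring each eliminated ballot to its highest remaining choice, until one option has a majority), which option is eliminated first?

B

Round 1: C 13, E 9, D 7, A 3, B 0. B has the fewest and is eliminated.
Round 2: C 13, E 9, D 7, A 3. A has the fewest and is eliminated.
Round 3: C 13, D 10, E 9. E has the fewest and is eliminated.
Round 4: C 22, D 10. C has a majority.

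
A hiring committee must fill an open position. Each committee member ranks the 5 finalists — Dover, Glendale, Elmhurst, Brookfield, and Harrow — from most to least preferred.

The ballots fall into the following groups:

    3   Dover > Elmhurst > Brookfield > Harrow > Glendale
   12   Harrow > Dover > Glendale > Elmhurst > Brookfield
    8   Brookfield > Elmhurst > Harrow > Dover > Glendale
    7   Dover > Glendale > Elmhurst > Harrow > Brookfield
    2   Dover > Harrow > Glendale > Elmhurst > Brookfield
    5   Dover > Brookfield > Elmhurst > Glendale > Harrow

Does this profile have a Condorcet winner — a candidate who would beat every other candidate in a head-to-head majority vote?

No

Head-to-head results (37 voters total):
Dover vs Glendale: Dover wins 37–0.
Dover vs Elmhurst: Dover wins 29–8.
Dover vs Brookfield: Dover wins 29–8.
Dover vs Harrow: Harrow wins 20–17.
Glendale vs Elmhurst: Glendale wins 21–16.
Glendale vs Brookfield: Glendale wins 21–16.
Glendale vs Harrow: Harrow wins 25–12.
Elmhurst vs Brookfield: Elmhurst wins 24–13.
Elmhurst vs Harrow: Elmhurst wins 23–14.
Brookfield vs Harrow: Harrow wins 21–16.
No candidate beats all others: Dover beats Elmhurst beats Harrow beats Dover, a majority cycle.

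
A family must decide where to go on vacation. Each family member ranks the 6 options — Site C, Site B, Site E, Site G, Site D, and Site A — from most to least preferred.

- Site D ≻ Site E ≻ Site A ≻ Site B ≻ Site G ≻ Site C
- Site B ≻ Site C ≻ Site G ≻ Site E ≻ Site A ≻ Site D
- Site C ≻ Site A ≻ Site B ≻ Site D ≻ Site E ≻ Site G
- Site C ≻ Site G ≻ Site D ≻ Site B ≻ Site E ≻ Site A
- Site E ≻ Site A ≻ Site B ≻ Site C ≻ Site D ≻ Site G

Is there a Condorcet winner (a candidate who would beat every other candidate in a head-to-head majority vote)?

Head-to-head results (5 voters total):
Site C vs Site B: Site B wins 3–2.
Site C vs Site E: Site C wins 3–2.
Site C vs Site G: Site C wins 4–1.
Site C vs Site D: Site C wins 4–1.
Site C vs Site A: Site C wins 3–2.
Site B vs Site E: Site B wins 3–2.
Site B vs Site G: Site B wins 4–1.
Site B vs Site D: Site B wins 3–2.
Site B vs Site A: Site A wins 3–2.
Site E vs Site G: Site E wins 3–2.
Site E vs Site D: Site D wins 3–2.
Site E vs Site A: Site E wins 4–1.
Site G vs Site D: Site D wins 3–2.
Site G vs Site A: Site A wins 3–2.
Site D vs Site A: Site A wins 3–2.
No candidate beats all others: Site C beats Site A beats Site B beats Site C, a majority cycle.

No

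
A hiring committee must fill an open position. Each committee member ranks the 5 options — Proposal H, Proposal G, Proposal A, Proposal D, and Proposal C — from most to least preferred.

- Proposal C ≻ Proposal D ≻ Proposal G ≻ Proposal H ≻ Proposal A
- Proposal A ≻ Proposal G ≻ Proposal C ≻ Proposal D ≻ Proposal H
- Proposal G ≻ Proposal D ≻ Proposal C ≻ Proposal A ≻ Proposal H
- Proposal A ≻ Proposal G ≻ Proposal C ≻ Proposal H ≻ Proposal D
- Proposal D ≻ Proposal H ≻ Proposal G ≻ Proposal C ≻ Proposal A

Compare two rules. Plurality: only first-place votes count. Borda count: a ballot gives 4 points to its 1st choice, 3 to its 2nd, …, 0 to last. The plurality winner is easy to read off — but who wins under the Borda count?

Proposal G

Plurality first-place counts: Proposal H 0, Proposal G 1, Proposal A 2, Proposal D 1, Proposal C 1 → Proposal A.
Borda totals: Proposal H 5, Proposal G 14, Proposal A 9, Proposal D 11, Proposal C 11 → Proposal G.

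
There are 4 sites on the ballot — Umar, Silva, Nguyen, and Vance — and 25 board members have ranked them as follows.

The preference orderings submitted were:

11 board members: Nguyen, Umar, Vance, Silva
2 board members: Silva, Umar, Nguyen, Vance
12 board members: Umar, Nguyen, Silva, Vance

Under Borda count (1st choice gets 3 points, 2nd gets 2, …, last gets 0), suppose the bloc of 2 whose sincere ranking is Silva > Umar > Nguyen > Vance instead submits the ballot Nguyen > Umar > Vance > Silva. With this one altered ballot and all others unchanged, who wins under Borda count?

Nguyen

Borda totals with the altered ballot: Umar 62, Silva 12, Nguyen 63, Vance 13.
The switch changes the winner from Umar to Nguyen.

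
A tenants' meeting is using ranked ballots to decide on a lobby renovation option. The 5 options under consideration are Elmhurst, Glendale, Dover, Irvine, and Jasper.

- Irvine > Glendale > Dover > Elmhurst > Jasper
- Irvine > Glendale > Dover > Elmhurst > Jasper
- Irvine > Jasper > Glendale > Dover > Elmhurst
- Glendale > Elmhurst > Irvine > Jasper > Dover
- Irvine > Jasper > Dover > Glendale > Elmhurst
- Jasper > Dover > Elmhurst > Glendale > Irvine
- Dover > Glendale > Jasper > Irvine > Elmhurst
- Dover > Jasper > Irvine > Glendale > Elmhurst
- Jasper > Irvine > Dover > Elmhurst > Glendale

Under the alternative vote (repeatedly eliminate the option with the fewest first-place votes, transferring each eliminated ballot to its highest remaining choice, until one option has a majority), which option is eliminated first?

Round 1: Irvine 4, Dover 2, Jasper 2, Glendale 1, Elmhurst 0. Elmhurst has the fewest and is eliminated.
Round 2: Irvine 4, Dover 2, Jasper 2, Glendale 1. Glendale has the fewest and is eliminated.
Round 3: Irvine 5, Dover 2, Jasper 2. Irvine has a majority.

Elmhurst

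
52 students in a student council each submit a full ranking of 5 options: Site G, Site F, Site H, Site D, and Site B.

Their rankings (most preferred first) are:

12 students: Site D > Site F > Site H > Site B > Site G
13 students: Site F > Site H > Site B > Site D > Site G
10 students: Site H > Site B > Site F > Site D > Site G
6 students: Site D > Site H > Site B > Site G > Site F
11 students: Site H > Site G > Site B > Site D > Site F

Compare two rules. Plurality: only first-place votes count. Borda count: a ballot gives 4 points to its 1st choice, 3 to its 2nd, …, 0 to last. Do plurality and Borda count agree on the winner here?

Yes

Plurality first-place counts: Site G 0, Site F 13, Site H 21, Site D 18, Site B 0 → Site H.
Borda totals: Site G 39, Site F 108, Site H 165, Site D 106, Site B 102 → Site H.
The two rules agree on Site H.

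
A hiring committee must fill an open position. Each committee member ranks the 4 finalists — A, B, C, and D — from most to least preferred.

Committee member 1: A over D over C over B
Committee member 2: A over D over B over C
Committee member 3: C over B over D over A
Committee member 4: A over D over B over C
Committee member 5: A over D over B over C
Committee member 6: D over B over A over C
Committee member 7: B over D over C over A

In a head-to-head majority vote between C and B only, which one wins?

Ballots ranking C above B: 2.
Ballots ranking B above C: 5.
B wins the head-to-head, 5–2.

B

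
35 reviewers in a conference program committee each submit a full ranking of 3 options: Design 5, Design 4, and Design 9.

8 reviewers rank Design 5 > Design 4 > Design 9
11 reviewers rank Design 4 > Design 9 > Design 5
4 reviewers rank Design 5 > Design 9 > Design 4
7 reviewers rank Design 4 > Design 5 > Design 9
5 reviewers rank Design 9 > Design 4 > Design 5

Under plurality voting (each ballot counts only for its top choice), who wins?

Design 4

First-place vote totals:
  Design 5: 12
  Design 4: 18
  Design 9: 5
Design 4 has the most first-place votes.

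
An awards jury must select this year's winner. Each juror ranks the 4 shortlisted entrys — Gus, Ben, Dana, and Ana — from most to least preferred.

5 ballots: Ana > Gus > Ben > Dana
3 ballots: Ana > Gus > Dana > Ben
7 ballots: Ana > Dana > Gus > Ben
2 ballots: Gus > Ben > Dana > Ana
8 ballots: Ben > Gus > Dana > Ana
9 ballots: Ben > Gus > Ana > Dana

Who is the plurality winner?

First-place vote totals:
  Gus: 2
  Ben: 17
  Dana: 0
  Ana: 15
Ben has the most first-place votes.

Ben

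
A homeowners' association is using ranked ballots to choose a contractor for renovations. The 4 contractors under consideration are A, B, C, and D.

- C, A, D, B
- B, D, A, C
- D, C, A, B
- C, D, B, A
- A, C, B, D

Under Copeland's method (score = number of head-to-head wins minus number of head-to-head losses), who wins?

C

Pairwise results:
  A vs B: A wins 3–2.
  A vs C: C wins 3–2.
  A vs D: D wins 3–2.
  B vs C: C wins 4–1.
  B vs D: D wins 3–2.
  C vs D: C wins 3–2.
Copeland scores (wins − losses):
  A: 1 − 2 = -1
  B: 0 − 3 = -3
  C: 3 − 0 = 3
  D: 2 − 1 = 1
C has the best Copeland score.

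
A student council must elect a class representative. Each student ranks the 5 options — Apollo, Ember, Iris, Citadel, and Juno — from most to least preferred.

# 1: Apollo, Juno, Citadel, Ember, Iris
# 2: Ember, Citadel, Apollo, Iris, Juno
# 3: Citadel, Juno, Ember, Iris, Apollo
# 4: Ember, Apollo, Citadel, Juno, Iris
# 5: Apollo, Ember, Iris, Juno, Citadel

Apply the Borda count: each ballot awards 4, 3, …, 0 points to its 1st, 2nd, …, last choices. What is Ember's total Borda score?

14

Borda scores:
  Apollo: 4 + 2 + 0 + 3 + 4 = 13
  Ember: 1 + 4 + 2 + 4 + 3 = 14
  Iris: 0 + 1 + 1 + 0 + 2 = 4
  Citadel: 2 + 3 + 4 + 2 + 0 = 11
  Juno: 3 + 0 + 3 + 1 + 1 = 8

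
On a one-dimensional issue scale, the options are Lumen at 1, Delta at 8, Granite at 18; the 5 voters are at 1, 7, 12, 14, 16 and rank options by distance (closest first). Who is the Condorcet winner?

Delta

With single-peaked preferences on a line, the Condorcet winner is the candidate closest to the median voter.
The median voter (position 12) is closest to Delta at 8.
Check: Delta vs Lumen — voters closer to Delta: 4 of 5.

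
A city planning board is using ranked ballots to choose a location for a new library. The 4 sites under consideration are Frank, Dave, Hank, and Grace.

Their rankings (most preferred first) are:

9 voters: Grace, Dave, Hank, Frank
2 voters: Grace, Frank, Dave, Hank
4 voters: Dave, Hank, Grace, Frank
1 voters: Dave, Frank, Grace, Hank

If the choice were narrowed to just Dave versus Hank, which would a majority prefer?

Ballots ranking Dave above Hank: 9+2+4+1 = 16.
Ballots ranking Hank above Dave: 0.
Dave wins the head-to-head, 16–0.

Dave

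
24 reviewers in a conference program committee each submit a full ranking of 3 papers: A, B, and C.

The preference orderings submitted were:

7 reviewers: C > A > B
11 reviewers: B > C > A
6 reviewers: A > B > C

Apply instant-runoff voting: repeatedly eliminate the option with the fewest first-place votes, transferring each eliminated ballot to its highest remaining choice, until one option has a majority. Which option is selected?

Round 1: B 11, C 7, A 6. A has the fewest and is eliminated.
Round 2: B 17, C 7. B has a majority.

B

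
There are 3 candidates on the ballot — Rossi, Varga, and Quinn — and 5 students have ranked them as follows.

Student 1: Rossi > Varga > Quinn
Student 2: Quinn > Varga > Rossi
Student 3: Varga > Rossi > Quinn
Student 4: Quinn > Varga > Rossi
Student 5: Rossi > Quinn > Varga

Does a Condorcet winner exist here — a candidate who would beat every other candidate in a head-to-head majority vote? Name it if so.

No Condorcet winner

Head-to-head results (5 voters total):
Rossi vs Varga: Varga wins 3–2.
Rossi vs Quinn: Rossi wins 3–2.
Varga vs Quinn: Quinn wins 3–2.
No candidate beats all others: Rossi beats Quinn beats Varga beats Rossi, a majority cycle.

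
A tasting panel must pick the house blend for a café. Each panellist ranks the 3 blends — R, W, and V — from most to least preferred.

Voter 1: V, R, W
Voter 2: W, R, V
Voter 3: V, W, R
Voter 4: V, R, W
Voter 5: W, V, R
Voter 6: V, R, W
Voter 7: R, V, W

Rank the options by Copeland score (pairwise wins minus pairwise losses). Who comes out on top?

Pairwise results:
  R vs W: R wins 4–3.
  R vs V: V wins 5–2.
  W vs V: V wins 5–2.
Copeland scores (wins − losses):
  R: 1 − 1 = 0
  W: 0 − 2 = -2
  V: 2 − 0 = 2
V has the best Copeland score.

V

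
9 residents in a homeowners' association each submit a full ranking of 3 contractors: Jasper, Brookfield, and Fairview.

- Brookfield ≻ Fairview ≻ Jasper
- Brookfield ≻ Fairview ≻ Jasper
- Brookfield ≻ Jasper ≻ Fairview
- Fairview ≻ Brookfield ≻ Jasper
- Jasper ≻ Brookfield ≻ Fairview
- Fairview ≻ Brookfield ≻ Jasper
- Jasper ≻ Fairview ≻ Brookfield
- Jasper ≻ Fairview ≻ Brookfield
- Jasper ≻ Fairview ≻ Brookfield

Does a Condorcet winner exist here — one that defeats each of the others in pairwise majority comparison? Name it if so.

No Condorcet winner

Head-to-head results (9 voters total):
Jasper vs Brookfield: Brookfield wins 5–4.
Jasper vs Fairview: Jasper wins 5–4.
Brookfield vs Fairview: Fairview wins 5–4.
No candidate beats all others: Jasper beats Fairview beats Brookfield beats Jasper, a majority cycle.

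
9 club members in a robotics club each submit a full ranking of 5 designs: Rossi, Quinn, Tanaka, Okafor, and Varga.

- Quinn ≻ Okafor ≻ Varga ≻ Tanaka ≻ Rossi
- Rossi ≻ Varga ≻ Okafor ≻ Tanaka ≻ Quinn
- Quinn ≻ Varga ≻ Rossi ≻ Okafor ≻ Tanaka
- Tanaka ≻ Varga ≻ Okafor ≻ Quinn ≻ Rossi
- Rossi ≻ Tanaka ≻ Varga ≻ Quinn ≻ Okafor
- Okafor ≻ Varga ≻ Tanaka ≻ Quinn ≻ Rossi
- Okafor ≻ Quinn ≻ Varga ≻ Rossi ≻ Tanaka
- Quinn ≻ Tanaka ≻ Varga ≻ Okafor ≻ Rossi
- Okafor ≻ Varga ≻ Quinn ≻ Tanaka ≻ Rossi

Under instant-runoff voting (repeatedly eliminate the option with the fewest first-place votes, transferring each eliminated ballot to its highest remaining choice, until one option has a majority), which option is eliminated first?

Varga

Round 1: Quinn 3, Okafor 3, Rossi 2, Tanaka 1, Varga 0. Varga has the fewest and is eliminated.
Round 2: Quinn 3, Okafor 3, Rossi 2, Tanaka 1. Tanaka has the fewest and is eliminated.
Round 3: Okafor 4, Quinn 3, Rossi 2. Rossi has the fewest and is eliminated.
Round 4: Okafor 5, Quinn 4. Okafor has a majority.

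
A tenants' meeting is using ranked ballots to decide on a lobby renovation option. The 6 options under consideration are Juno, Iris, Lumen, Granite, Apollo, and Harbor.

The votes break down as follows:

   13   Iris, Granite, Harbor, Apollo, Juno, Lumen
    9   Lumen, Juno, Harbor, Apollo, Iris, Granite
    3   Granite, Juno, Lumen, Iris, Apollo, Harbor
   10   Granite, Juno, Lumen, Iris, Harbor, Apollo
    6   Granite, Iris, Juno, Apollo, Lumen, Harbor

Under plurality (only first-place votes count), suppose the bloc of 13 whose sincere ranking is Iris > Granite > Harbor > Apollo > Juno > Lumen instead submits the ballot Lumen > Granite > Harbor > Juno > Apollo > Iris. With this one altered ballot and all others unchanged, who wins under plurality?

Lumen

First-place totals with the altered ballot: Juno 0, Iris 0, Lumen 22, Granite 19, Apollo 0, Harbor 0.
The switch changes the winner from Granite to Lumen.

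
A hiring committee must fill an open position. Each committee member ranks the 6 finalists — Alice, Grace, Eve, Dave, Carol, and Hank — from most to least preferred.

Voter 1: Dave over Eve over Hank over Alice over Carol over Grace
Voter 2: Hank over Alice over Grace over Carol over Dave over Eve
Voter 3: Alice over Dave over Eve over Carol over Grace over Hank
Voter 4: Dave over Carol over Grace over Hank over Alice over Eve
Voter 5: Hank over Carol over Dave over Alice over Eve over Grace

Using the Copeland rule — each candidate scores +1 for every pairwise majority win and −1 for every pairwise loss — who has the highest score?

Dave

Pairwise results:
  Alice vs Grace: Alice wins 4–1.
  Alice vs Eve: Alice wins 4–1.
  Alice vs Dave: Dave wins 3–2.
  Alice vs Carol: Alice wins 3–2.
  Alice vs Hank: Hank wins 4–1.
  Grace vs Eve: Eve wins 3–2.
  Grace vs Dave: Dave wins 4–1.
  Grace vs Carol: Carol wins 4–1.
  Grace vs Hank: Hank wins 3–2.
  Eve vs Dave: Dave wins 5–0.
  Eve vs Carol: Carol wins 3–2.
  Eve vs Hank: Hank wins 3–2.
  Dave vs Carol: Dave wins 3–2.
  Dave vs Hank: Dave wins 3–2.
  Carol vs Hank: Hank wins 3–2.
Copeland scores (wins − losses):
  Alice: 3 − 2 = 1
  Grace: 0 − 5 = -5
  Eve: 1 − 4 = -3
  Dave: 5 − 0 = 5
  Carol: 2 − 3 = -1
  Hank: 4 − 1 = 3
Dave has the best Copeland score.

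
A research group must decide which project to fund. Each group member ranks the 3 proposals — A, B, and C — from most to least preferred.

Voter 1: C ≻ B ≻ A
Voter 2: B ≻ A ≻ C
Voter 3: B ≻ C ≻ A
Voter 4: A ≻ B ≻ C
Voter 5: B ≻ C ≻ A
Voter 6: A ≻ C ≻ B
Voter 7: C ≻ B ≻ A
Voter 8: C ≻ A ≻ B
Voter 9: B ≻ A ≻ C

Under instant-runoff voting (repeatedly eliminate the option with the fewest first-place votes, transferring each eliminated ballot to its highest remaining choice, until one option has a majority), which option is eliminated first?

A

Round 1: B 4, C 3, A 2. A has the fewest and is eliminated.
Round 2: B 5, C 4. B has a majority.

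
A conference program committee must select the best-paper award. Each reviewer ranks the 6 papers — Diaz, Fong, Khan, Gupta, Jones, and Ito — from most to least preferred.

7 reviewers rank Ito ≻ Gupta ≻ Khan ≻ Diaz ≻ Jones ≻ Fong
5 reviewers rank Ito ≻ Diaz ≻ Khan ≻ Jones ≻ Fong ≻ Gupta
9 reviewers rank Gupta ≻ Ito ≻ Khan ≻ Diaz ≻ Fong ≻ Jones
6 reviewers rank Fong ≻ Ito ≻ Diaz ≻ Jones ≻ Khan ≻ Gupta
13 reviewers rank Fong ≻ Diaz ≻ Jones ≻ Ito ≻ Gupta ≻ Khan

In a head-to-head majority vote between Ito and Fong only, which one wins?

Ballots ranking Ito above Fong: 7+5+9 = 21.
Ballots ranking Fong above Ito: 6+13 = 19.
Ito wins the head-to-head, 21–19.

Ito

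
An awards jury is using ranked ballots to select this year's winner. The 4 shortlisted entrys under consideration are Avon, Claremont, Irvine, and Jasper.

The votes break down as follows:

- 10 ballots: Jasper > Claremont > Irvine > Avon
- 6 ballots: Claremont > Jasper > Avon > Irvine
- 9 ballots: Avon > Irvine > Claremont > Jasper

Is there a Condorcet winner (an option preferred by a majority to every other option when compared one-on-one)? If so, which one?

Head-to-head results (25 voters total):
Avon vs Claremont: Claremont wins 16–9.
Avon vs Irvine: Avon wins 15–10.
Avon vs Jasper: Jasper wins 16–9.
Claremont vs Irvine: Claremont wins 16–9.
Claremont vs Jasper: Claremont wins 15–10.
Irvine vs Jasper: Jasper wins 16–9.
Claremont beats each rival — Avon (16–9), Irvine (16–9), Jasper (15–10) — so Claremont is the Condorcet winner.

Claremont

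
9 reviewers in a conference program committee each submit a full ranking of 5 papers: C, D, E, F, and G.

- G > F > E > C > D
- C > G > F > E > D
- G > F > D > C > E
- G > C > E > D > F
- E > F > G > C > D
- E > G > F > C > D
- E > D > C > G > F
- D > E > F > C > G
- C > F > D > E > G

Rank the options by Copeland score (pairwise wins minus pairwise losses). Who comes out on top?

Pairwise results:
  C vs D: C wins 6–3.
  C vs E: E wins 5–4.
  C vs F: F wins 5–4.
  C vs G: G wins 5–4.
  D vs E: E wins 6–3.
  D vs F: F wins 6–3.
  D vs G: G wins 6–3.
  E vs F: E wins 5–4.
  E vs G: E wins 5–4.
  F vs G: G wins 6–3.
Copeland scores (wins − losses):
  C: 1 − 3 = -2
  D: 0 − 4 = -4
  E: 4 − 0 = 4
  F: 2 − 2 = 0
  G: 3 − 1 = 2
E has the best Copeland score.

E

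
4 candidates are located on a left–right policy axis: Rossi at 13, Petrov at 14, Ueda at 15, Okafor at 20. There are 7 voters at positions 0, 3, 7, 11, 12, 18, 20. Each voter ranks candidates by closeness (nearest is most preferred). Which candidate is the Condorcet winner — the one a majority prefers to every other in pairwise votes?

Rossi

With single-peaked preferences on a line, the Condorcet winner is the candidate closest to the median voter.
The median voter (position 11) is closest to Rossi at 13.
Check: Rossi vs Okafor — voters closer to Rossi: 5 of 7.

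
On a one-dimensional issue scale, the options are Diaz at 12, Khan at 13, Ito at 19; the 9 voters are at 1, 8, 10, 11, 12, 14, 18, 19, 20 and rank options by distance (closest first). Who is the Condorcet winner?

With single-peaked preferences on a line, the Condorcet winner is the candidate closest to the median voter.
The median voter (position 12) is closest to Diaz at 12.
Check: Diaz vs Ito — voters closer to Diaz: 6 of 9.

Diaz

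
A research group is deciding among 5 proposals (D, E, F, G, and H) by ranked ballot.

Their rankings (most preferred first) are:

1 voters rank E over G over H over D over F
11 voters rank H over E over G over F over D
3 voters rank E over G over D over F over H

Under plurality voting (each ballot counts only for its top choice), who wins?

H

First-place vote totals:
  D: 0
  E: 4
  F: 0
  G: 0
  H: 11
H has the most first-place votes.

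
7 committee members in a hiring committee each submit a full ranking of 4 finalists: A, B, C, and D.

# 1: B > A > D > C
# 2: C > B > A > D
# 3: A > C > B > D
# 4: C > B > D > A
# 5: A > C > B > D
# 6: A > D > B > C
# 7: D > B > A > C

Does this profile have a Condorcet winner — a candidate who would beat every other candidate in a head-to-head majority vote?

No

Head-to-head results (7 voters total):
A vs B: B wins 4–3.
A vs C: A wins 5–2.
A vs D: A wins 5–2.
B vs C: C wins 4–3.
B vs D: B wins 5–2.
C vs D: C wins 4–3.
No candidate beats all others: A beats C beats B beats A, a majority cycle.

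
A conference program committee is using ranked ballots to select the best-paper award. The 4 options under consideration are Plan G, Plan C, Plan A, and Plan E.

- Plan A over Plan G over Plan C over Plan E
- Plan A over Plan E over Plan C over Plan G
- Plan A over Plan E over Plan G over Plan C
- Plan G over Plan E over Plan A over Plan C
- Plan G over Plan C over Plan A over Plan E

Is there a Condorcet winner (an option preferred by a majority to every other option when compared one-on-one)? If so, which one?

Plan A

Head-to-head results (5 voters total):
Plan G vs Plan C: Plan G wins 4–1.
Plan G vs Plan A: Plan A wins 3–2.
Plan G vs Plan E: Plan G wins 3–2.
Plan C vs Plan A: Plan A wins 4–1.
Plan C vs Plan E: Plan E wins 3–2.
Plan A vs Plan E: Plan A wins 4–1.
Plan A beats each rival — Plan G (3–2), Plan C (4–1), Plan E (4–1) — so Plan A is the Condorcet winner.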